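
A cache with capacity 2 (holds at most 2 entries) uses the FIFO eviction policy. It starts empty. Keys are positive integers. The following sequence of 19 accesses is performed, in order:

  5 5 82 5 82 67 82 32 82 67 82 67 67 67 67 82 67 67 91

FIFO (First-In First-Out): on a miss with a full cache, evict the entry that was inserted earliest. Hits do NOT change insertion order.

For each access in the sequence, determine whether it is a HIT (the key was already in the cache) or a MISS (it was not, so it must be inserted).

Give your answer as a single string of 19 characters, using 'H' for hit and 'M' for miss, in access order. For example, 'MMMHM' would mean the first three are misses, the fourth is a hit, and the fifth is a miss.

FIFO simulation (capacity=2):
  1. access 5: MISS. Cache (old->new): [5]
  2. access 5: HIT. Cache (old->new): [5]
  3. access 82: MISS. Cache (old->new): [5 82]
  4. access 5: HIT. Cache (old->new): [5 82]
  5. access 82: HIT. Cache (old->new): [5 82]
  6. access 67: MISS, evict 5. Cache (old->new): [82 67]
  7. access 82: HIT. Cache (old->new): [82 67]
  8. access 32: MISS, evict 82. Cache (old->new): [67 32]
  9. access 82: MISS, evict 67. Cache (old->new): [32 82]
  10. access 67: MISS, evict 32. Cache (old->new): [82 67]
  11. access 82: HIT. Cache (old->new): [82 67]
  12. access 67: HIT. Cache (old->new): [82 67]
  13. access 67: HIT. Cache (old->new): [82 67]
  14. access 67: HIT. Cache (old->new): [82 67]
  15. access 67: HIT. Cache (old->new): [82 67]
  16. access 82: HIT. Cache (old->new): [82 67]
  17. access 67: HIT. Cache (old->new): [82 67]
  18. access 67: HIT. Cache (old->new): [82 67]
  19. access 91: MISS, evict 82. Cache (old->new): [67 91]
Total: 12 hits, 7 misses, 5 evictions

Answer: MHMHHMHMMMHHHHHHHHM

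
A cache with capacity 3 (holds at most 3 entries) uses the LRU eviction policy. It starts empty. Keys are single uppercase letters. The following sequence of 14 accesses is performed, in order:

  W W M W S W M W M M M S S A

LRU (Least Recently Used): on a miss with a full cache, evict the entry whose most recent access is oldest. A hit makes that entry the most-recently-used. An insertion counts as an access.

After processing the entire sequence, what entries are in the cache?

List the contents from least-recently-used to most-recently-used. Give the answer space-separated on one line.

LRU simulation (capacity=3):
  1. access W: MISS. Cache (LRU->MRU): [W]
  2. access W: HIT. Cache (LRU->MRU): [W]
  3. access M: MISS. Cache (LRU->MRU): [W M]
  4. access W: HIT. Cache (LRU->MRU): [M W]
  5. access S: MISS. Cache (LRU->MRU): [M W S]
  6. access W: HIT. Cache (LRU->MRU): [M S W]
  7. access M: HIT. Cache (LRU->MRU): [S W M]
  8. access W: HIT. Cache (LRU->MRU): [S M W]
  9. access M: HIT. Cache (LRU->MRU): [S W M]
  10. access M: HIT. Cache (LRU->MRU): [S W M]
  11. access M: HIT. Cache (LRU->MRU): [S W M]
  12. access S: HIT. Cache (LRU->MRU): [W M S]
  13. access S: HIT. Cache (LRU->MRU): [W M S]
  14. access A: MISS, evict W. Cache (LRU->MRU): [M S A]
Total: 10 hits, 4 misses, 1 evictions

Answer: M S A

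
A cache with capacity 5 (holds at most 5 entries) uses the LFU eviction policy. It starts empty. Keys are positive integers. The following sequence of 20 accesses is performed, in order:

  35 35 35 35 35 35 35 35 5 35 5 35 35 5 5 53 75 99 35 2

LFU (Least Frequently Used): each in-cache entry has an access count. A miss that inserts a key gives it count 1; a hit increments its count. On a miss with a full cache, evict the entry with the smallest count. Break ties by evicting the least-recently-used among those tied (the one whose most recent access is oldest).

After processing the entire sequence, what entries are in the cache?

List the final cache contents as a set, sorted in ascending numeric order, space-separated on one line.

Answer: 2 5 35 75 99

Derivation:
LFU simulation (capacity=5):
  1. access 35: MISS. Cache: [35(c=1)]
  2. access 35: HIT, count now 2. Cache: [35(c=2)]
  3. access 35: HIT, count now 3. Cache: [35(c=3)]
  4. access 35: HIT, count now 4. Cache: [35(c=4)]
  5. access 35: HIT, count now 5. Cache: [35(c=5)]
  6. access 35: HIT, count now 6. Cache: [35(c=6)]
  7. access 35: HIT, count now 7. Cache: [35(c=7)]
  8. access 35: HIT, count now 8. Cache: [35(c=8)]
  9. access 5: MISS. Cache: [5(c=1) 35(c=8)]
  10. access 35: HIT, count now 9. Cache: [5(c=1) 35(c=9)]
  11. access 5: HIT, count now 2. Cache: [5(c=2) 35(c=9)]
  12. access 35: HIT, count now 10. Cache: [5(c=2) 35(c=10)]
  13. access 35: HIT, count now 11. Cache: [5(c=2) 35(c=11)]
  14. access 5: HIT, count now 3. Cache: [5(c=3) 35(c=11)]
  15. access 5: HIT, count now 4. Cache: [5(c=4) 35(c=11)]
  16. access 53: MISS. Cache: [53(c=1) 5(c=4) 35(c=11)]
  17. access 75: MISS. Cache: [53(c=1) 75(c=1) 5(c=4) 35(c=11)]
  18. access 99: MISS. Cache: [53(c=1) 75(c=1) 99(c=1) 5(c=4) 35(c=11)]
  19. access 35: HIT, count now 12. Cache: [53(c=1) 75(c=1) 99(c=1) 5(c=4) 35(c=12)]
  20. access 2: MISS, evict 53(c=1). Cache: [75(c=1) 99(c=1) 2(c=1) 5(c=4) 35(c=12)]
Total: 14 hits, 6 misses, 1 evictions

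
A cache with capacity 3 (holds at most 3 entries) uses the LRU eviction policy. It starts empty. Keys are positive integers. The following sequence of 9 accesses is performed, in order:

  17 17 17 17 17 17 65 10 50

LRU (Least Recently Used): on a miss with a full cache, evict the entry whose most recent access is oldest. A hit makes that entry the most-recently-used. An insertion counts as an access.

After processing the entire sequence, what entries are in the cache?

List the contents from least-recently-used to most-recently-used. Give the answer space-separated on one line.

LRU simulation (capacity=3):
  1. access 17: MISS. Cache (LRU->MRU): [17]
  2. access 17: HIT. Cache (LRU->MRU): [17]
  3. access 17: HIT. Cache (LRU->MRU): [17]
  4. access 17: HIT. Cache (LRU->MRU): [17]
  5. access 17: HIT. Cache (LRU->MRU): [17]
  6. access 17: HIT. Cache (LRU->MRU): [17]
  7. access 65: MISS. Cache (LRU->MRU): [17 65]
  8. access 10: MISS. Cache (LRU->MRU): [17 65 10]
  9. access 50: MISS, evict 17. Cache (LRU->MRU): [65 10 50]
Total: 5 hits, 4 misses, 1 evictions

Answer: 65 10 50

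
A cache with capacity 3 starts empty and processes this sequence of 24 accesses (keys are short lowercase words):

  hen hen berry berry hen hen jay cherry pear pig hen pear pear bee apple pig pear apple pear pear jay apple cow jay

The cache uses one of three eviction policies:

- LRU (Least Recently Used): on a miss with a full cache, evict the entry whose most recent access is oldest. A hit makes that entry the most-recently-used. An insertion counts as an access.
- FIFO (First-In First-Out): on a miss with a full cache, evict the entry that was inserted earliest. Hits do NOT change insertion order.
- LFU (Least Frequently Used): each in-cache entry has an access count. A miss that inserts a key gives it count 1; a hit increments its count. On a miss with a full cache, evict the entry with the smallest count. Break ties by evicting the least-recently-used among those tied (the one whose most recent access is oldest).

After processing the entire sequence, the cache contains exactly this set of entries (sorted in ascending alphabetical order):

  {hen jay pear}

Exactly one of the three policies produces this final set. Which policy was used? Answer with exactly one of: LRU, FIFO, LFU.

Answer: LFU

Derivation:
Simulating under each policy and comparing final sets:
  LRU: final set = {apple cow jay} -> differs
  FIFO: final set = {apple cow jay} -> differs
  LFU: final set = {hen jay pear} -> MATCHES target
Only LFU produces the target set.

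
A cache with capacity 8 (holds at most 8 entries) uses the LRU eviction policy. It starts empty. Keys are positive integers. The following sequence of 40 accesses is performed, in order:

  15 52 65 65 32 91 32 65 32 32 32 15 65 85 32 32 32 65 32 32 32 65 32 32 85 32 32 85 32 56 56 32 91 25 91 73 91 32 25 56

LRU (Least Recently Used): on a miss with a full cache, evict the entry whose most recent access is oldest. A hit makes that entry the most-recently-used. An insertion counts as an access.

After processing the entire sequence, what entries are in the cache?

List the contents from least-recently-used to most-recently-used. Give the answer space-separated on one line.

Answer: 15 65 85 73 91 32 25 56

Derivation:
LRU simulation (capacity=8):
  1. access 15: MISS. Cache (LRU->MRU): [15]
  2. access 52: MISS. Cache (LRU->MRU): [15 52]
  3. access 65: MISS. Cache (LRU->MRU): [15 52 65]
  4. access 65: HIT. Cache (LRU->MRU): [15 52 65]
  5. access 32: MISS. Cache (LRU->MRU): [15 52 65 32]
  6. access 91: MISS. Cache (LRU->MRU): [15 52 65 32 91]
  7. access 32: HIT. Cache (LRU->MRU): [15 52 65 91 32]
  8. access 65: HIT. Cache (LRU->MRU): [15 52 91 32 65]
  9. access 32: HIT. Cache (LRU->MRU): [15 52 91 65 32]
  10. access 32: HIT. Cache (LRU->MRU): [15 52 91 65 32]
  11. access 32: HIT. Cache (LRU->MRU): [15 52 91 65 32]
  12. access 15: HIT. Cache (LRU->MRU): [52 91 65 32 15]
  13. access 65: HIT. Cache (LRU->MRU): [52 91 32 15 65]
  14. access 85: MISS. Cache (LRU->MRU): [52 91 32 15 65 85]
  15. access 32: HIT. Cache (LRU->MRU): [52 91 15 65 85 32]
  16. access 32: HIT. Cache (LRU->MRU): [52 91 15 65 85 32]
  17. access 32: HIT. Cache (LRU->MRU): [52 91 15 65 85 32]
  18. access 65: HIT. Cache (LRU->MRU): [52 91 15 85 32 65]
  19. access 32: HIT. Cache (LRU->MRU): [52 91 15 85 65 32]
  20. access 32: HIT. Cache (LRU->MRU): [52 91 15 85 65 32]
  21. access 32: HIT. Cache (LRU->MRU): [52 91 15 85 65 32]
  22. access 65: HIT. Cache (LRU->MRU): [52 91 15 85 32 65]
  23. access 32: HIT. Cache (LRU->MRU): [52 91 15 85 65 32]
  24. access 32: HIT. Cache (LRU->MRU): [52 91 15 85 65 32]
  25. access 85: HIT. Cache (LRU->MRU): [52 91 15 65 32 85]
  26. access 32: HIT. Cache (LRU->MRU): [52 91 15 65 85 32]
  27. access 32: HIT. Cache (LRU->MRU): [52 91 15 65 85 32]
  28. access 85: HIT. Cache (LRU->MRU): [52 91 15 65 32 85]
  29. access 32: HIT. Cache (LRU->MRU): [52 91 15 65 85 32]
  30. access 56: MISS. Cache (LRU->MRU): [52 91 15 65 85 32 56]
  31. access 56: HIT. Cache (LRU->MRU): [52 91 15 65 85 32 56]
  32. access 32: HIT. Cache (LRU->MRU): [52 91 15 65 85 56 32]
  33. access 91: HIT. Cache (LRU->MRU): [52 15 65 85 56 32 91]
  34. access 25: MISS. Cache (LRU->MRU): [52 15 65 85 56 32 91 25]
  35. access 91: HIT. Cache (LRU->MRU): [52 15 65 85 56 32 25 91]
  36. access 73: MISS, evict 52. Cache (LRU->MRU): [15 65 85 56 32 25 91 73]
  37. access 91: HIT. Cache (LRU->MRU): [15 65 85 56 32 25 73 91]
  38. access 32: HIT. Cache (LRU->MRU): [15 65 85 56 25 73 91 32]
  39. access 25: HIT. Cache (LRU->MRU): [15 65 85 56 73 91 32 25]
  40. access 56: HIT. Cache (LRU->MRU): [15 65 85 73 91 32 25 56]
Total: 31 hits, 9 misses, 1 evictions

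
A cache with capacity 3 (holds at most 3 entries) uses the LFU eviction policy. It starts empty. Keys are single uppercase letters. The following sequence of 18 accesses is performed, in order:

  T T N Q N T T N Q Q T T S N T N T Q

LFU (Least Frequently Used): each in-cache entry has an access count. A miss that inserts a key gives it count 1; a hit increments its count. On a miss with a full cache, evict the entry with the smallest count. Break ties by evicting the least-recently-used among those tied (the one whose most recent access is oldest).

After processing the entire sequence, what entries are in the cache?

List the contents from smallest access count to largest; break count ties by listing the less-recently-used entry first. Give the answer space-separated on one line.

LFU simulation (capacity=3):
  1. access T: MISS. Cache: [T(c=1)]
  2. access T: HIT, count now 2. Cache: [T(c=2)]
  3. access N: MISS. Cache: [N(c=1) T(c=2)]
  4. access Q: MISS. Cache: [N(c=1) Q(c=1) T(c=2)]
  5. access N: HIT, count now 2. Cache: [Q(c=1) T(c=2) N(c=2)]
  6. access T: HIT, count now 3. Cache: [Q(c=1) N(c=2) T(c=3)]
  7. access T: HIT, count now 4. Cache: [Q(c=1) N(c=2) T(c=4)]
  8. access N: HIT, count now 3. Cache: [Q(c=1) N(c=3) T(c=4)]
  9. access Q: HIT, count now 2. Cache: [Q(c=2) N(c=3) T(c=4)]
  10. access Q: HIT, count now 3. Cache: [N(c=3) Q(c=3) T(c=4)]
  11. access T: HIT, count now 5. Cache: [N(c=3) Q(c=3) T(c=5)]
  12. access T: HIT, count now 6. Cache: [N(c=3) Q(c=3) T(c=6)]
  13. access S: MISS, evict N(c=3). Cache: [S(c=1) Q(c=3) T(c=6)]
  14. access N: MISS, evict S(c=1). Cache: [N(c=1) Q(c=3) T(c=6)]
  15. access T: HIT, count now 7. Cache: [N(c=1) Q(c=3) T(c=7)]
  16. access N: HIT, count now 2. Cache: [N(c=2) Q(c=3) T(c=7)]
  17. access T: HIT, count now 8. Cache: [N(c=2) Q(c=3) T(c=8)]
  18. access Q: HIT, count now 4. Cache: [N(c=2) Q(c=4) T(c=8)]
Total: 13 hits, 5 misses, 2 evictions

Answer: N Q T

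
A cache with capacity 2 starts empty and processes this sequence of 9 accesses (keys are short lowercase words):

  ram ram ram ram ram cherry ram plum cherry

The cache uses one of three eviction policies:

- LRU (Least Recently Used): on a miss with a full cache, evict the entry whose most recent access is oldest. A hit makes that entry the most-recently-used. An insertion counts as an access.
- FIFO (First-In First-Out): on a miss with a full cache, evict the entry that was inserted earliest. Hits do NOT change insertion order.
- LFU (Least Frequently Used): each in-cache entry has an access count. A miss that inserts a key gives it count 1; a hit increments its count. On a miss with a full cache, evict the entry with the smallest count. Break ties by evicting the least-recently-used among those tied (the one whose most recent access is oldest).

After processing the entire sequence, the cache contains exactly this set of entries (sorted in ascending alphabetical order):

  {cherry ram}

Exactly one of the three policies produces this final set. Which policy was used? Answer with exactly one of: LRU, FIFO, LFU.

Answer: LFU

Derivation:
Simulating under each policy and comparing final sets:
  LRU: final set = {cherry plum} -> differs
  FIFO: final set = {cherry plum} -> differs
  LFU: final set = {cherry ram} -> MATCHES target
Only LFU produces the target set.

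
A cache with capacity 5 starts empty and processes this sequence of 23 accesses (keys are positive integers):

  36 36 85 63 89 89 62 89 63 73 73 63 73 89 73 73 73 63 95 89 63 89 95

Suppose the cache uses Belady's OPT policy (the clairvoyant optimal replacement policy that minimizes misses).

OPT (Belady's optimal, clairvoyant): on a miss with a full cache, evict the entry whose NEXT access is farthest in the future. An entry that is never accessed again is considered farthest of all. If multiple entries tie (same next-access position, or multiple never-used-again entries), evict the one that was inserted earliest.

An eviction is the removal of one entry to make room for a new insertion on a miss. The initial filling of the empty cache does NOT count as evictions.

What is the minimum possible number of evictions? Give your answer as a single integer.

OPT (Belady) simulation (capacity=5):
  1. access 36: MISS. Cache: [36]
  2. access 36: HIT. Next use of 36: never. Cache: [36]
  3. access 85: MISS. Cache: [36 85]
  4. access 63: MISS. Cache: [36 85 63]
  5. access 89: MISS. Cache: [36 85 63 89]
  6. access 89: HIT. Next use of 89: step 8. Cache: [36 85 63 89]
  7. access 62: MISS. Cache: [36 85 63 89 62]
  8. access 89: HIT. Next use of 89: step 14. Cache: [36 85 63 89 62]
  9. access 63: HIT. Next use of 63: step 12. Cache: [36 85 63 89 62]
  10. access 73: MISS, evict 36 (next use: never). Cache: [85 63 89 62 73]
  11. access 73: HIT. Next use of 73: step 13. Cache: [85 63 89 62 73]
  12. access 63: HIT. Next use of 63: step 18. Cache: [85 63 89 62 73]
  13. access 73: HIT. Next use of 73: step 15. Cache: [85 63 89 62 73]
  14. access 89: HIT. Next use of 89: step 20. Cache: [85 63 89 62 73]
  15. access 73: HIT. Next use of 73: step 16. Cache: [85 63 89 62 73]
  16. access 73: HIT. Next use of 73: step 17. Cache: [85 63 89 62 73]
  17. access 73: HIT. Next use of 73: never. Cache: [85 63 89 62 73]
  18. access 63: HIT. Next use of 63: step 21. Cache: [85 63 89 62 73]
  19. access 95: MISS, evict 85 (next use: never). Cache: [63 89 62 73 95]
  20. access 89: HIT. Next use of 89: step 22. Cache: [63 89 62 73 95]
  21. access 63: HIT. Next use of 63: never. Cache: [63 89 62 73 95]
  22. access 89: HIT. Next use of 89: never. Cache: [63 89 62 73 95]
  23. access 95: HIT. Next use of 95: never. Cache: [63 89 62 73 95]
Total: 16 hits, 7 misses, 2 evictions

Answer: 2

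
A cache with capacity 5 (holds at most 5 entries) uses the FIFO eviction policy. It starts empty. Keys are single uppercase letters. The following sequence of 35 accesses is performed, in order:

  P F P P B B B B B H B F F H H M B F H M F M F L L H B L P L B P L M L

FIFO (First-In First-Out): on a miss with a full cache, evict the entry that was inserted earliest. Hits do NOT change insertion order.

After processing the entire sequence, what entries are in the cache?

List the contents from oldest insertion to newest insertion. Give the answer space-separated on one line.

Answer: B H M L P

Derivation:
FIFO simulation (capacity=5):
  1. access P: MISS. Cache (old->new): [P]
  2. access F: MISS. Cache (old->new): [P F]
  3. access P: HIT. Cache (old->new): [P F]
  4. access P: HIT. Cache (old->new): [P F]
  5. access B: MISS. Cache (old->new): [P F B]
  6. access B: HIT. Cache (old->new): [P F B]
  7. access B: HIT. Cache (old->new): [P F B]
  8. access B: HIT. Cache (old->new): [P F B]
  9. access B: HIT. Cache (old->new): [P F B]
  10. access H: MISS. Cache (old->new): [P F B H]
  11. access B: HIT. Cache (old->new): [P F B H]
  12. access F: HIT. Cache (old->new): [P F B H]
  13. access F: HIT. Cache (old->new): [P F B H]
  14. access H: HIT. Cache (old->new): [P F B H]
  15. access H: HIT. Cache (old->new): [P F B H]
  16. access M: MISS. Cache (old->new): [P F B H M]
  17. access B: HIT. Cache (old->new): [P F B H M]
  18. access F: HIT. Cache (old->new): [P F B H M]
  19. access H: HIT. Cache (old->new): [P F B H M]
  20. access M: HIT. Cache (old->new): [P F B H M]
  21. access F: HIT. Cache (old->new): [P F B H M]
  22. access M: HIT. Cache (old->new): [P F B H M]
  23. access F: HIT. Cache (old->new): [P F B H M]
  24. access L: MISS, evict P. Cache (old->new): [F B H M L]
  25. access L: HIT. Cache (old->new): [F B H M L]
  26. access H: HIT. Cache (old->new): [F B H M L]
  27. access B: HIT. Cache (old->new): [F B H M L]
  28. access L: HIT. Cache (old->new): [F B H M L]
  29. access P: MISS, evict F. Cache (old->new): [B H M L P]
  30. access L: HIT. Cache (old->new): [B H M L P]
  31. access B: HIT. Cache (old->new): [B H M L P]
  32. access P: HIT. Cache (old->new): [B H M L P]
  33. access L: HIT. Cache (old->new): [B H M L P]
  34. access M: HIT. Cache (old->new): [B H M L P]
  35. access L: HIT. Cache (old->new): [B H M L P]
Total: 28 hits, 7 misses, 2 evictions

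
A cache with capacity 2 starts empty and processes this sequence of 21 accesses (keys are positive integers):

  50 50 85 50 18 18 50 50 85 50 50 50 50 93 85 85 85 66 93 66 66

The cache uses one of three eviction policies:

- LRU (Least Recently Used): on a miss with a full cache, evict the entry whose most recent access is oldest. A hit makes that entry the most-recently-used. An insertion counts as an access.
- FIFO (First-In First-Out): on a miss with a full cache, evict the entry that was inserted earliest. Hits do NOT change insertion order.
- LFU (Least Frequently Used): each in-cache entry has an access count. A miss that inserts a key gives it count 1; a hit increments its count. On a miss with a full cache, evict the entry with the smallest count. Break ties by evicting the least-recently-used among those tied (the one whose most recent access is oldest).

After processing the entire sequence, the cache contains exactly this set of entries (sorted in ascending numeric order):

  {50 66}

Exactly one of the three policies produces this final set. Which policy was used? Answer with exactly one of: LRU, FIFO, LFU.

Answer: LFU

Derivation:
Simulating under each policy and comparing final sets:
  LRU: final set = {66 93} -> differs
  FIFO: final set = {66 93} -> differs
  LFU: final set = {50 66} -> MATCHES target
Only LFU produces the target set.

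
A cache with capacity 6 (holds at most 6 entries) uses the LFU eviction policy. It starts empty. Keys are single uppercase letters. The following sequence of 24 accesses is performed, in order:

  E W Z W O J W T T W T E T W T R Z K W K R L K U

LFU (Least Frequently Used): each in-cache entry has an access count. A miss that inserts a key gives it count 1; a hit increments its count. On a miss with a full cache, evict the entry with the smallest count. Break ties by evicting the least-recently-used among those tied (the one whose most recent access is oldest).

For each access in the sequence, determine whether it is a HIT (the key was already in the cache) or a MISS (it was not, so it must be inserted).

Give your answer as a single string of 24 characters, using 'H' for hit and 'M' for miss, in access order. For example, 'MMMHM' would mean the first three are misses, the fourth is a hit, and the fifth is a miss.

Answer: MMMHMMHMHHHHHHHMMMHHHMHM

Derivation:
LFU simulation (capacity=6):
  1. access E: MISS. Cache: [E(c=1)]
  2. access W: MISS. Cache: [E(c=1) W(c=1)]
  3. access Z: MISS. Cache: [E(c=1) W(c=1) Z(c=1)]
  4. access W: HIT, count now 2. Cache: [E(c=1) Z(c=1) W(c=2)]
  5. access O: MISS. Cache: [E(c=1) Z(c=1) O(c=1) W(c=2)]
  6. access J: MISS. Cache: [E(c=1) Z(c=1) O(c=1) J(c=1) W(c=2)]
  7. access W: HIT, count now 3. Cache: [E(c=1) Z(c=1) O(c=1) J(c=1) W(c=3)]
  8. access T: MISS. Cache: [E(c=1) Z(c=1) O(c=1) J(c=1) T(c=1) W(c=3)]
  9. access T: HIT, count now 2. Cache: [E(c=1) Z(c=1) O(c=1) J(c=1) T(c=2) W(c=3)]
  10. access W: HIT, count now 4. Cache: [E(c=1) Z(c=1) O(c=1) J(c=1) T(c=2) W(c=4)]
  11. access T: HIT, count now 3. Cache: [E(c=1) Z(c=1) O(c=1) J(c=1) T(c=3) W(c=4)]
  12. access E: HIT, count now 2. Cache: [Z(c=1) O(c=1) J(c=1) E(c=2) T(c=3) W(c=4)]
  13. access T: HIT, count now 4. Cache: [Z(c=1) O(c=1) J(c=1) E(c=2) W(c=4) T(c=4)]
  14. access W: HIT, count now 5. Cache: [Z(c=1) O(c=1) J(c=1) E(c=2) T(c=4) W(c=5)]
  15. access T: HIT, count now 5. Cache: [Z(c=1) O(c=1) J(c=1) E(c=2) W(c=5) T(c=5)]
  16. access R: MISS, evict Z(c=1). Cache: [O(c=1) J(c=1) R(c=1) E(c=2) W(c=5) T(c=5)]
  17. access Z: MISS, evict O(c=1). Cache: [J(c=1) R(c=1) Z(c=1) E(c=2) W(c=5) T(c=5)]
  18. access K: MISS, evict J(c=1). Cache: [R(c=1) Z(c=1) K(c=1) E(c=2) W(c=5) T(c=5)]
  19. access W: HIT, count now 6. Cache: [R(c=1) Z(c=1) K(c=1) E(c=2) T(c=5) W(c=6)]
  20. access K: HIT, count now 2. Cache: [R(c=1) Z(c=1) E(c=2) K(c=2) T(c=5) W(c=6)]
  21. access R: HIT, count now 2. Cache: [Z(c=1) E(c=2) K(c=2) R(c=2) T(c=5) W(c=6)]
  22. access L: MISS, evict Z(c=1). Cache: [L(c=1) E(c=2) K(c=2) R(c=2) T(c=5) W(c=6)]
  23. access K: HIT, count now 3. Cache: [L(c=1) E(c=2) R(c=2) K(c=3) T(c=5) W(c=6)]
  24. access U: MISS, evict L(c=1). Cache: [U(c=1) E(c=2) R(c=2) K(c=3) T(c=5) W(c=6)]
Total: 13 hits, 11 misses, 5 evictions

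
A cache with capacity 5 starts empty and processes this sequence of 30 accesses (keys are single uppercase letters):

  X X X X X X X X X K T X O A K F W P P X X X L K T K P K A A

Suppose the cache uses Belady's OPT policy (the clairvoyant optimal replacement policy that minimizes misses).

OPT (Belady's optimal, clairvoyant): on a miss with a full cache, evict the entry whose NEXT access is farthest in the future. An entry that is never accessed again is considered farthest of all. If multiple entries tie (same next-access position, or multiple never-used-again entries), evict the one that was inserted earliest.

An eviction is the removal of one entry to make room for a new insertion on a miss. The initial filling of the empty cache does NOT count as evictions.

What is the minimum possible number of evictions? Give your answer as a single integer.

OPT (Belady) simulation (capacity=5):
  1. access X: MISS. Cache: [X]
  2. access X: HIT. Next use of X: step 3. Cache: [X]
  3. access X: HIT. Next use of X: step 4. Cache: [X]
  4. access X: HIT. Next use of X: step 5. Cache: [X]
  5. access X: HIT. Next use of X: step 6. Cache: [X]
  6. access X: HIT. Next use of X: step 7. Cache: [X]
  7. access X: HIT. Next use of X: step 8. Cache: [X]
  8. access X: HIT. Next use of X: step 9. Cache: [X]
  9. access X: HIT. Next use of X: step 12. Cache: [X]
  10. access K: MISS. Cache: [X K]
  11. access T: MISS. Cache: [X K T]
  12. access X: HIT. Next use of X: step 20. Cache: [X K T]
  13. access O: MISS. Cache: [X K T O]
  14. access A: MISS. Cache: [X K T O A]
  15. access K: HIT. Next use of K: step 24. Cache: [X K T O A]
  16. access F: MISS, evict O (next use: never). Cache: [X K T A F]
  17. access W: MISS, evict F (next use: never). Cache: [X K T A W]
  18. access P: MISS, evict W (next use: never). Cache: [X K T A P]
  19. access P: HIT. Next use of P: step 27. Cache: [X K T A P]
  20. access X: HIT. Next use of X: step 21. Cache: [X K T A P]
  21. access X: HIT. Next use of X: step 22. Cache: [X K T A P]
  22. access X: HIT. Next use of X: never. Cache: [X K T A P]
  23. access L: MISS, evict X (next use: never). Cache: [K T A P L]
  24. access K: HIT. Next use of K: step 26. Cache: [K T A P L]
  25. access T: HIT. Next use of T: never. Cache: [K T A P L]
  26. access K: HIT. Next use of K: step 28. Cache: [K T A P L]
  27. access P: HIT. Next use of P: never. Cache: [K T A P L]
  28. access K: HIT. Next use of K: never. Cache: [K T A P L]
  29. access A: HIT. Next use of A: step 30. Cache: [K T A P L]
  30. access A: HIT. Next use of A: never. Cache: [K T A P L]
Total: 21 hits, 9 misses, 4 evictions

Answer: 4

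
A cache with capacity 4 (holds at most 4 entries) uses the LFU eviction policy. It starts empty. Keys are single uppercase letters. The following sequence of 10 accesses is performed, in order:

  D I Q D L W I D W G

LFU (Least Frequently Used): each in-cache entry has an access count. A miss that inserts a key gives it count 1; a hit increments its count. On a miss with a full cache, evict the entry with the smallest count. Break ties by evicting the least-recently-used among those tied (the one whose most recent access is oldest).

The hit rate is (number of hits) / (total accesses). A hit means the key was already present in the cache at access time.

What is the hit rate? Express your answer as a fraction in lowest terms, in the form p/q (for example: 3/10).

Answer: 3/10

Derivation:
LFU simulation (capacity=4):
  1. access D: MISS. Cache: [D(c=1)]
  2. access I: MISS. Cache: [D(c=1) I(c=1)]
  3. access Q: MISS. Cache: [D(c=1) I(c=1) Q(c=1)]
  4. access D: HIT, count now 2. Cache: [I(c=1) Q(c=1) D(c=2)]
  5. access L: MISS. Cache: [I(c=1) Q(c=1) L(c=1) D(c=2)]
  6. access W: MISS, evict I(c=1). Cache: [Q(c=1) L(c=1) W(c=1) D(c=2)]
  7. access I: MISS, evict Q(c=1). Cache: [L(c=1) W(c=1) I(c=1) D(c=2)]
  8. access D: HIT, count now 3. Cache: [L(c=1) W(c=1) I(c=1) D(c=3)]
  9. access W: HIT, count now 2. Cache: [L(c=1) I(c=1) W(c=2) D(c=3)]
  10. access G: MISS, evict L(c=1). Cache: [I(c=1) G(c=1) W(c=2) D(c=3)]
Total: 3 hits, 7 misses, 3 evictions

Hit rate = 3/10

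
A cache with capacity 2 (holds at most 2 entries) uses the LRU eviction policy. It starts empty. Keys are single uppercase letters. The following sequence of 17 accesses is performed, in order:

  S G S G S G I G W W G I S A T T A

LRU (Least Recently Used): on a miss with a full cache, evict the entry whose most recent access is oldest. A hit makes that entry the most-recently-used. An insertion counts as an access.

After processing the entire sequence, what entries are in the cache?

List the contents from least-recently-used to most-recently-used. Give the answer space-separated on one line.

LRU simulation (capacity=2):
  1. access S: MISS. Cache (LRU->MRU): [S]
  2. access G: MISS. Cache (LRU->MRU): [S G]
  3. access S: HIT. Cache (LRU->MRU): [G S]
  4. access G: HIT. Cache (LRU->MRU): [S G]
  5. access S: HIT. Cache (LRU->MRU): [G S]
  6. access G: HIT. Cache (LRU->MRU): [S G]
  7. access I: MISS, evict S. Cache (LRU->MRU): [G I]
  8. access G: HIT. Cache (LRU->MRU): [I G]
  9. access W: MISS, evict I. Cache (LRU->MRU): [G W]
  10. access W: HIT. Cache (LRU->MRU): [G W]
  11. access G: HIT. Cache (LRU->MRU): [W G]
  12. access I: MISS, evict W. Cache (LRU->MRU): [G I]
  13. access S: MISS, evict G. Cache (LRU->MRU): [I S]
  14. access A: MISS, evict I. Cache (LRU->MRU): [S A]
  15. access T: MISS, evict S. Cache (LRU->MRU): [A T]
  16. access T: HIT. Cache (LRU->MRU): [A T]
  17. access A: HIT. Cache (LRU->MRU): [T A]
Total: 9 hits, 8 misses, 6 evictions

Answer: T A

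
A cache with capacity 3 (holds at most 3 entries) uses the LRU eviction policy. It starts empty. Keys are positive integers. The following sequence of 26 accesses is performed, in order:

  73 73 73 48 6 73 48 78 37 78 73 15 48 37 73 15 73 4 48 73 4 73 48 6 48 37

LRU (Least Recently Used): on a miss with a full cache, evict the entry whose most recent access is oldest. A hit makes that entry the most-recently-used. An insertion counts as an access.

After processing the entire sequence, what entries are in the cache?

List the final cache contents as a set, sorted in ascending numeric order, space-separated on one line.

Answer: 6 37 48

Derivation:
LRU simulation (capacity=3):
  1. access 73: MISS. Cache (LRU->MRU): [73]
  2. access 73: HIT. Cache (LRU->MRU): [73]
  3. access 73: HIT. Cache (LRU->MRU): [73]
  4. access 48: MISS. Cache (LRU->MRU): [73 48]
  5. access 6: MISS. Cache (LRU->MRU): [73 48 6]
  6. access 73: HIT. Cache (LRU->MRU): [48 6 73]
  7. access 48: HIT. Cache (LRU->MRU): [6 73 48]
  8. access 78: MISS, evict 6. Cache (LRU->MRU): [73 48 78]
  9. access 37: MISS, evict 73. Cache (LRU->MRU): [48 78 37]
  10. access 78: HIT. Cache (LRU->MRU): [48 37 78]
  11. access 73: MISS, evict 48. Cache (LRU->MRU): [37 78 73]
  12. access 15: MISS, evict 37. Cache (LRU->MRU): [78 73 15]
  13. access 48: MISS, evict 78. Cache (LRU->MRU): [73 15 48]
  14. access 37: MISS, evict 73. Cache (LRU->MRU): [15 48 37]
  15. access 73: MISS, evict 15. Cache (LRU->MRU): [48 37 73]
  16. access 15: MISS, evict 48. Cache (LRU->MRU): [37 73 15]
  17. access 73: HIT. Cache (LRU->MRU): [37 15 73]
  18. access 4: MISS, evict 37. Cache (LRU->MRU): [15 73 4]
  19. access 48: MISS, evict 15. Cache (LRU->MRU): [73 4 48]
  20. access 73: HIT. Cache (LRU->MRU): [4 48 73]
  21. access 4: HIT. Cache (LRU->MRU): [48 73 4]
  22. access 73: HIT. Cache (LRU->MRU): [48 4 73]
  23. access 48: HIT. Cache (LRU->MRU): [4 73 48]
  24. access 6: MISS, evict 4. Cache (LRU->MRU): [73 48 6]
  25. access 48: HIT. Cache (LRU->MRU): [73 6 48]
  26. access 37: MISS, evict 73. Cache (LRU->MRU): [6 48 37]
Total: 11 hits, 15 misses, 12 evictions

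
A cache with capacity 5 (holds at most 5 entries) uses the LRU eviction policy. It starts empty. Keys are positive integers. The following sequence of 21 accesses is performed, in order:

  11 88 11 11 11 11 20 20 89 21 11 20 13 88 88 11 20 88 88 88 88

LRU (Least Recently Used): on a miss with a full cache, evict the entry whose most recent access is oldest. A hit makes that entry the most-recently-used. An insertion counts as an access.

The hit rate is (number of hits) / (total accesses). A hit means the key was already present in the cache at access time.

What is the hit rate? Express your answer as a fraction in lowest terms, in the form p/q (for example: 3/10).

Answer: 2/3

Derivation:
LRU simulation (capacity=5):
  1. access 11: MISS. Cache (LRU->MRU): [11]
  2. access 88: MISS. Cache (LRU->MRU): [11 88]
  3. access 11: HIT. Cache (LRU->MRU): [88 11]
  4. access 11: HIT. Cache (LRU->MRU): [88 11]
  5. access 11: HIT. Cache (LRU->MRU): [88 11]
  6. access 11: HIT. Cache (LRU->MRU): [88 11]
  7. access 20: MISS. Cache (LRU->MRU): [88 11 20]
  8. access 20: HIT. Cache (LRU->MRU): [88 11 20]
  9. access 89: MISS. Cache (LRU->MRU): [88 11 20 89]
  10. access 21: MISS. Cache (LRU->MRU): [88 11 20 89 21]
  11. access 11: HIT. Cache (LRU->MRU): [88 20 89 21 11]
  12. access 20: HIT. Cache (LRU->MRU): [88 89 21 11 20]
  13. access 13: MISS, evict 88. Cache (LRU->MRU): [89 21 11 20 13]
  14. access 88: MISS, evict 89. Cache (LRU->MRU): [21 11 20 13 88]
  15. access 88: HIT. Cache (LRU->MRU): [21 11 20 13 88]
  16. access 11: HIT. Cache (LRU->MRU): [21 20 13 88 11]
  17. access 20: HIT. Cache (LRU->MRU): [21 13 88 11 20]
  18. access 88: HIT. Cache (LRU->MRU): [21 13 11 20 88]
  19. access 88: HIT. Cache (LRU->MRU): [21 13 11 20 88]
  20. access 88: HIT. Cache (LRU->MRU): [21 13 11 20 88]
  21. access 88: HIT. Cache (LRU->MRU): [21 13 11 20 88]
Total: 14 hits, 7 misses, 2 evictions

Hit rate = 14/21 = 2/3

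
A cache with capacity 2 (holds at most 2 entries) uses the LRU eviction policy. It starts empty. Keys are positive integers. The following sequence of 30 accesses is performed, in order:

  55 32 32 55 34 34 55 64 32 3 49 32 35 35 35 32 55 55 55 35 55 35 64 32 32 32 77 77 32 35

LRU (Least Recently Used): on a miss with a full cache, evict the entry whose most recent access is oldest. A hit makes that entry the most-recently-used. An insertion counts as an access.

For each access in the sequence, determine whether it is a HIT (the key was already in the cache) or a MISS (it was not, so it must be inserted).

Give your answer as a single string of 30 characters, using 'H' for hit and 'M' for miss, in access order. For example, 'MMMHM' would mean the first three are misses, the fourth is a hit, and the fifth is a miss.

LRU simulation (capacity=2):
  1. access 55: MISS. Cache (LRU->MRU): [55]
  2. access 32: MISS. Cache (LRU->MRU): [55 32]
  3. access 32: HIT. Cache (LRU->MRU): [55 32]
  4. access 55: HIT. Cache (LRU->MRU): [32 55]
  5. access 34: MISS, evict 32. Cache (LRU->MRU): [55 34]
  6. access 34: HIT. Cache (LRU->MRU): [55 34]
  7. access 55: HIT. Cache (LRU->MRU): [34 55]
  8. access 64: MISS, evict 34. Cache (LRU->MRU): [55 64]
  9. access 32: MISS, evict 55. Cache (LRU->MRU): [64 32]
  10. access 3: MISS, evict 64. Cache (LRU->MRU): [32 3]
  11. access 49: MISS, evict 32. Cache (LRU->MRU): [3 49]
  12. access 32: MISS, evict 3. Cache (LRU->MRU): [49 32]
  13. access 35: MISS, evict 49. Cache (LRU->MRU): [32 35]
  14. access 35: HIT. Cache (LRU->MRU): [32 35]
  15. access 35: HIT. Cache (LRU->MRU): [32 35]
  16. access 32: HIT. Cache (LRU->MRU): [35 32]
  17. access 55: MISS, evict 35. Cache (LRU->MRU): [32 55]
  18. access 55: HIT. Cache (LRU->MRU): [32 55]
  19. access 55: HIT. Cache (LRU->MRU): [32 55]
  20. access 35: MISS, evict 32. Cache (LRU->MRU): [55 35]
  21. access 55: HIT. Cache (LRU->MRU): [35 55]
  22. access 35: HIT. Cache (LRU->MRU): [55 35]
  23. access 64: MISS, evict 55. Cache (LRU->MRU): [35 64]
  24. access 32: MISS, evict 35. Cache (LRU->MRU): [64 32]
  25. access 32: HIT. Cache (LRU->MRU): [64 32]
  26. access 32: HIT. Cache (LRU->MRU): [64 32]
  27. access 77: MISS, evict 64. Cache (LRU->MRU): [32 77]
  28. access 77: HIT. Cache (LRU->MRU): [32 77]
  29. access 32: HIT. Cache (LRU->MRU): [77 32]
  30. access 35: MISS, evict 77. Cache (LRU->MRU): [32 35]
Total: 15 hits, 15 misses, 13 evictions

Answer: MMHHMHHMMMMMMHHHMHHMHHMMHHMHHM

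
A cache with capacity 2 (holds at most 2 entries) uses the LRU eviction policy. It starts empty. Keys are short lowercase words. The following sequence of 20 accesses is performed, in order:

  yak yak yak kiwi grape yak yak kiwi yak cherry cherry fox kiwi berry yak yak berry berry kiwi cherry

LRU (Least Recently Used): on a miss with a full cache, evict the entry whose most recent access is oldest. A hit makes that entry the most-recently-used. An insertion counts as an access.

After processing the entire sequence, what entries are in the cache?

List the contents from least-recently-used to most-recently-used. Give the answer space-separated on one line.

LRU simulation (capacity=2):
  1. access yak: MISS. Cache (LRU->MRU): [yak]
  2. access yak: HIT. Cache (LRU->MRU): [yak]
  3. access yak: HIT. Cache (LRU->MRU): [yak]
  4. access kiwi: MISS. Cache (LRU->MRU): [yak kiwi]
  5. access grape: MISS, evict yak. Cache (LRU->MRU): [kiwi grape]
  6. access yak: MISS, evict kiwi. Cache (LRU->MRU): [grape yak]
  7. access yak: HIT. Cache (LRU->MRU): [grape yak]
  8. access kiwi: MISS, evict grape. Cache (LRU->MRU): [yak kiwi]
  9. access yak: HIT. Cache (LRU->MRU): [kiwi yak]
  10. access cherry: MISS, evict kiwi. Cache (LRU->MRU): [yak cherry]
  11. access cherry: HIT. Cache (LRU->MRU): [yak cherry]
  12. access fox: MISS, evict yak. Cache (LRU->MRU): [cherry fox]
  13. access kiwi: MISS, evict cherry. Cache (LRU->MRU): [fox kiwi]
  14. access berry: MISS, evict fox. Cache (LRU->MRU): [kiwi berry]
  15. access yak: MISS, evict kiwi. Cache (LRU->MRU): [berry yak]
  16. access yak: HIT. Cache (LRU->MRU): [berry yak]
  17. access berry: HIT. Cache (LRU->MRU): [yak berry]
  18. access berry: HIT. Cache (LRU->MRU): [yak berry]
  19. access kiwi: MISS, evict yak. Cache (LRU->MRU): [berry kiwi]
  20. access cherry: MISS, evict berry. Cache (LRU->MRU): [kiwi cherry]
Total: 8 hits, 12 misses, 10 evictions

Answer: kiwi cherry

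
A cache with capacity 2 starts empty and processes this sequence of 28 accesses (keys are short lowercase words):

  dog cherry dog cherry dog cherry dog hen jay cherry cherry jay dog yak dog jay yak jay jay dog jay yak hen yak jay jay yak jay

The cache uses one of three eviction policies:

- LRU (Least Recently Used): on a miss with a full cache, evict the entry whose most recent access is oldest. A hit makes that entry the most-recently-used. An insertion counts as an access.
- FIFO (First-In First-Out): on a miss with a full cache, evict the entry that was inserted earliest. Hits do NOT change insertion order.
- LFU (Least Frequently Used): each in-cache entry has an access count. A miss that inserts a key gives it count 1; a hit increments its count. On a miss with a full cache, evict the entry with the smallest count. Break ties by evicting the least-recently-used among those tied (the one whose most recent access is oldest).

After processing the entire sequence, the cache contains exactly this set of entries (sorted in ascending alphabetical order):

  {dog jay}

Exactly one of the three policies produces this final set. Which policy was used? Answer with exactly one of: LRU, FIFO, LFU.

Answer: LFU

Derivation:
Simulating under each policy and comparing final sets:
  LRU: final set = {jay yak} -> differs
  FIFO: final set = {jay yak} -> differs
  LFU: final set = {dog jay} -> MATCHES target
Only LFU produces the target set.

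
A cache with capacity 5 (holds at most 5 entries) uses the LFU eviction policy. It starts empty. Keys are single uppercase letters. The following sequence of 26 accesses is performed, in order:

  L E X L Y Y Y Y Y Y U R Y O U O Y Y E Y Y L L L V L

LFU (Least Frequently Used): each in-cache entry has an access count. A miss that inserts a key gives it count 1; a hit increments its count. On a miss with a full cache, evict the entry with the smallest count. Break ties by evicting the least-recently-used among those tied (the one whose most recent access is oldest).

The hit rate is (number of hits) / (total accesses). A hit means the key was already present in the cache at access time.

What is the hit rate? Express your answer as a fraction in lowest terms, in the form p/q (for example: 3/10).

LFU simulation (capacity=5):
  1. access L: MISS. Cache: [L(c=1)]
  2. access E: MISS. Cache: [L(c=1) E(c=1)]
  3. access X: MISS. Cache: [L(c=1) E(c=1) X(c=1)]
  4. access L: HIT, count now 2. Cache: [E(c=1) X(c=1) L(c=2)]
  5. access Y: MISS. Cache: [E(c=1) X(c=1) Y(c=1) L(c=2)]
  6. access Y: HIT, count now 2. Cache: [E(c=1) X(c=1) L(c=2) Y(c=2)]
  7. access Y: HIT, count now 3. Cache: [E(c=1) X(c=1) L(c=2) Y(c=3)]
  8. access Y: HIT, count now 4. Cache: [E(c=1) X(c=1) L(c=2) Y(c=4)]
  9. access Y: HIT, count now 5. Cache: [E(c=1) X(c=1) L(c=2) Y(c=5)]
  10. access Y: HIT, count now 6. Cache: [E(c=1) X(c=1) L(c=2) Y(c=6)]
  11. access U: MISS. Cache: [E(c=1) X(c=1) U(c=1) L(c=2) Y(c=6)]
  12. access R: MISS, evict E(c=1). Cache: [X(c=1) U(c=1) R(c=1) L(c=2) Y(c=6)]
  13. access Y: HIT, count now 7. Cache: [X(c=1) U(c=1) R(c=1) L(c=2) Y(c=7)]
  14. access O: MISS, evict X(c=1). Cache: [U(c=1) R(c=1) O(c=1) L(c=2) Y(c=7)]
  15. access U: HIT, count now 2. Cache: [R(c=1) O(c=1) L(c=2) U(c=2) Y(c=7)]
  16. access O: HIT, count now 2. Cache: [R(c=1) L(c=2) U(c=2) O(c=2) Y(c=7)]
  17. access Y: HIT, count now 8. Cache: [R(c=1) L(c=2) U(c=2) O(c=2) Y(c=8)]
  18. access Y: HIT, count now 9. Cache: [R(c=1) L(c=2) U(c=2) O(c=2) Y(c=9)]
  19. access E: MISS, evict R(c=1). Cache: [E(c=1) L(c=2) U(c=2) O(c=2) Y(c=9)]
  20. access Y: HIT, count now 10. Cache: [E(c=1) L(c=2) U(c=2) O(c=2) Y(c=10)]
  21. access Y: HIT, count now 11. Cache: [E(c=1) L(c=2) U(c=2) O(c=2) Y(c=11)]
  22. access L: HIT, count now 3. Cache: [E(c=1) U(c=2) O(c=2) L(c=3) Y(c=11)]
  23. access L: HIT, count now 4. Cache: [E(c=1) U(c=2) O(c=2) L(c=4) Y(c=11)]
  24. access L: HIT, count now 5. Cache: [E(c=1) U(c=2) O(c=2) L(c=5) Y(c=11)]
  25. access V: MISS, evict E(c=1). Cache: [V(c=1) U(c=2) O(c=2) L(c=5) Y(c=11)]
  26. access L: HIT, count now 6. Cache: [V(c=1) U(c=2) O(c=2) L(c=6) Y(c=11)]
Total: 17 hits, 9 misses, 4 evictions

Hit rate = 17/26

Answer: 17/26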